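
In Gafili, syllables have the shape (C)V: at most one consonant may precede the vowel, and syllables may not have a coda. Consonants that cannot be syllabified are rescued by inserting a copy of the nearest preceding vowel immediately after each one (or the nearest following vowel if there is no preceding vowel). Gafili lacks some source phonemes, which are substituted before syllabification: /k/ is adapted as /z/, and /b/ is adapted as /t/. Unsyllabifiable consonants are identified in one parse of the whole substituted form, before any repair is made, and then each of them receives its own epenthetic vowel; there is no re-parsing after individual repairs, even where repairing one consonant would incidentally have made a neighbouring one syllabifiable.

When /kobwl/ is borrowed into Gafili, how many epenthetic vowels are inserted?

3

After substitution the input is /zotwl/.
The unsyllabifiable consonants are /t/, /w/, /l/; each receives one epenthetic vowel.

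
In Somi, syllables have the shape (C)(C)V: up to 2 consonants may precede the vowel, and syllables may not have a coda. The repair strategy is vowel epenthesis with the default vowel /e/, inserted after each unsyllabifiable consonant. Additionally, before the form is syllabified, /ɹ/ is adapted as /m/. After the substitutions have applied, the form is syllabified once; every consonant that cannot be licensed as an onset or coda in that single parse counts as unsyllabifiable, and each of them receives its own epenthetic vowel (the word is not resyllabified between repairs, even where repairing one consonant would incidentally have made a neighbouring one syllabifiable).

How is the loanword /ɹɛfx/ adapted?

mɛfexe

Substitution: /ɹ/ → /m/, giving /mɛfx/.
Syllabifying with onset maximization leaves /f/, /x/ stranded (no codas are permitted; onsets may contain at most 2 consonants).
Each unlicensed consonant becomes the onset of a new syllable: /f/ → /fe/, /x/ → /xe/.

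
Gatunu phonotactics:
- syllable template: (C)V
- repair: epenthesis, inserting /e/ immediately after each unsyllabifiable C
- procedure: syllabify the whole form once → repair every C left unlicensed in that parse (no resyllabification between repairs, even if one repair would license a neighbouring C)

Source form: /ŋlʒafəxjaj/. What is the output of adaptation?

Syllabifying with onset maximization leaves /ŋ/, /l/, /x/, /j/ stranded (no codas are permitted; onsets are limited to one consonant).
Inserting the epenthetic vowel yields /ŋ/ → /ŋe/, /l/ → /le/, /x/ → /xe/, /j/ → /je/.

ŋeleʒafəxejaje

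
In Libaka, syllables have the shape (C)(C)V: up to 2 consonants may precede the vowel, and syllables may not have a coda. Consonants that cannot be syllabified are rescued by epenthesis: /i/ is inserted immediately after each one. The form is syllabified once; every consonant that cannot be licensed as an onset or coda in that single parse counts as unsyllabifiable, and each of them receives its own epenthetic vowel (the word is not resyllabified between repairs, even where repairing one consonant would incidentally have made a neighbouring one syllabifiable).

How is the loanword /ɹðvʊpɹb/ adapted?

ɹiðvʊpiɹibi

Under (C)(C)V, the unsyllabifiable consonants are /ɹ/, /p/, /ɹ/, /b/ (no codas are permitted; onsets may contain at most 2 consonants).
Epenthesis after each stranded consonant: /ɹ/ → /ɹi/, /p/ → /pi/, /ɹ/ → /ɹi/, /b/ → /bi/.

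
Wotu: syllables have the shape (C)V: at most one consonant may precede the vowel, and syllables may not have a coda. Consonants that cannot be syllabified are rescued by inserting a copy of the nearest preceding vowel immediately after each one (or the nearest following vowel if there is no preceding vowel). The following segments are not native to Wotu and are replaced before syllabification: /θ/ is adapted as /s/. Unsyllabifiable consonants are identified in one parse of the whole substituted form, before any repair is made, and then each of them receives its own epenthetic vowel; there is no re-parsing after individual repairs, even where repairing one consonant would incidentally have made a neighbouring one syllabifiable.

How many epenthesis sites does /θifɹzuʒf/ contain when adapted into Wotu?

After substitution the input is /sifɹzuʒf/.
The unsyllabifiable consonants are /f/, /ɹ/, /ʒ/, /f/; each receives one epenthetic vowel.

4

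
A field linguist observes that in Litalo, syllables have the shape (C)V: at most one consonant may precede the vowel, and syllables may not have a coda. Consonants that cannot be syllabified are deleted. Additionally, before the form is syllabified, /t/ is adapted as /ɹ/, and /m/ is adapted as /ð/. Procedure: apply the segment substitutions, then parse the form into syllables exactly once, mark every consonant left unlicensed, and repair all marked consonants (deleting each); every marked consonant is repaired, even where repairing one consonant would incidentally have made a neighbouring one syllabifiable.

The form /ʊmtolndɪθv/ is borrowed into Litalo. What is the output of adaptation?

Substitution: /m/ → /ð/, /t/ → /ɹ/, giving /ʊðɹolndɪθv/.
Under (C)V, the unsyllabifiable consonants are /ð/, /l/, /n/, /θ/, /v/ (no codas are permitted; onsets are limited to one consonant).
Deletion applies to /ð/, /l/, /n/, /θ/, /v/.

ʊɹodɪ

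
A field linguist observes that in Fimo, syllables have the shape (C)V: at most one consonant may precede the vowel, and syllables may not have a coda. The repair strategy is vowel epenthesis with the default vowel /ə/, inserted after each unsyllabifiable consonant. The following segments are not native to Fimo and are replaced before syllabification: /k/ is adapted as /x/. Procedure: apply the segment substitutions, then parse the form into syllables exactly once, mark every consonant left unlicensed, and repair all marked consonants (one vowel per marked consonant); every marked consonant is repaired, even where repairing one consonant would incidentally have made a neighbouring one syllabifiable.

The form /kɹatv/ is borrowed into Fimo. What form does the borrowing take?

Substitution: /k/ → /x/, giving /xɹatv/.
The consonants /x/, /t/, /v/ cannot be parsed into a legal (C)V syllable (no codas are permitted; onsets are limited to one consonant).
Each unlicensed consonant becomes the onset of a new syllable: /x/ → /xə/, /t/ → /tə/, /v/ → /və/.

xəɹatəvə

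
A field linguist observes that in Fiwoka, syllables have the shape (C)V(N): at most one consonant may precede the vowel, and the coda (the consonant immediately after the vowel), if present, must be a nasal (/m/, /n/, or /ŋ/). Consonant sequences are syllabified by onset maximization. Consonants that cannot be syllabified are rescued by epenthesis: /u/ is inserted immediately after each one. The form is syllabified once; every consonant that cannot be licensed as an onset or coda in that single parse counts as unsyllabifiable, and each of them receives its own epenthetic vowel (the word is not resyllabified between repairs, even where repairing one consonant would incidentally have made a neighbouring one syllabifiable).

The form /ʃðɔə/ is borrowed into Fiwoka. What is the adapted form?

Syllabifying with onset maximization leaves /ʃ/ stranded (only a nasal (/m/, /n/, or /ŋ/) is licensed in coda position; onsets are limited to one consonant).
Epenthesis after each stranded consonant: /ʃ/ → /ʃu/.

ʃuðɔə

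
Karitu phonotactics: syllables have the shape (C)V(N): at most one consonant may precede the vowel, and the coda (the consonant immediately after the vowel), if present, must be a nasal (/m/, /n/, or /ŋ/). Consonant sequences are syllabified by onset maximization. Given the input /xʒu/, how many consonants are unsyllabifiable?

The consonants /x/ cannot be parsed into a legal (C)V(N) syllable (only a nasal (/m/, /n/, or /ŋ/) is licensed in coda position; onsets are limited to one consonant).

1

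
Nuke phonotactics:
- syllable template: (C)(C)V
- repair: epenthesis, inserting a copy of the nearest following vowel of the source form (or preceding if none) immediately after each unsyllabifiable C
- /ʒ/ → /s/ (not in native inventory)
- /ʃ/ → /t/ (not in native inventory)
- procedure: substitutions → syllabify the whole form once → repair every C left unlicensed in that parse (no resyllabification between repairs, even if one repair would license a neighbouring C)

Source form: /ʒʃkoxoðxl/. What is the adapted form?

Substitution: /ʒ/ → /s/, /ʃ/ → /t/, giving /stkoxoðxl/.
Syllabifying with onset maximization leaves /s/, /ð/, /x/, /l/ stranded (no codas are permitted; onsets may contain at most 2 consonants).
Each unlicensed consonant becomes the onset of a new syllable: /s/ → /so/, /ð/ → /ðo/, /x/ → /xo/, /l/ → /lo/.

sotkoxoðoxolo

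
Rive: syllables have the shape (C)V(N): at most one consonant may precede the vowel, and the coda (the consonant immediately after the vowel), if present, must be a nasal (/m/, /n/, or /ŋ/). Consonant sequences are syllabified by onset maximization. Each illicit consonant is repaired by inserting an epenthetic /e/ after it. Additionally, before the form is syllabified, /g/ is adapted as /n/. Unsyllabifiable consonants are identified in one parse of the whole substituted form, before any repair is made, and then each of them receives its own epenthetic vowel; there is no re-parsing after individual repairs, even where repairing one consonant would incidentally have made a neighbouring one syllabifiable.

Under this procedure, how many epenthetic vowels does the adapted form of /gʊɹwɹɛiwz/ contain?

After substitution the input is /nʊɹwɹɛiwz/.
The unsyllabifiable consonants are /ɹ/, /w/, /w/, /z/; each receives one epenthetic vowel.

4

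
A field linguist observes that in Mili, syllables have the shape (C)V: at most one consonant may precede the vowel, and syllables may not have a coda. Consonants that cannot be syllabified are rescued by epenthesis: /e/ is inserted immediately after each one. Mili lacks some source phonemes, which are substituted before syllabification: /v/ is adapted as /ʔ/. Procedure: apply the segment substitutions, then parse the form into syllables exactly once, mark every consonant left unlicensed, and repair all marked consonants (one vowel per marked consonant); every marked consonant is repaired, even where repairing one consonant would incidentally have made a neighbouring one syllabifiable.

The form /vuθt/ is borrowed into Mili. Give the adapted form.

ʔuθete

Substitution: /v/ → /ʔ/, giving /ʔuθt/.
Syllabifying with onset maximization leaves /θ/, /t/ stranded (no codas are permitted; onsets are limited to one consonant).
Each unlicensed consonant becomes the onset of a new syllable: /θ/ → /θe/, /t/ → /te/.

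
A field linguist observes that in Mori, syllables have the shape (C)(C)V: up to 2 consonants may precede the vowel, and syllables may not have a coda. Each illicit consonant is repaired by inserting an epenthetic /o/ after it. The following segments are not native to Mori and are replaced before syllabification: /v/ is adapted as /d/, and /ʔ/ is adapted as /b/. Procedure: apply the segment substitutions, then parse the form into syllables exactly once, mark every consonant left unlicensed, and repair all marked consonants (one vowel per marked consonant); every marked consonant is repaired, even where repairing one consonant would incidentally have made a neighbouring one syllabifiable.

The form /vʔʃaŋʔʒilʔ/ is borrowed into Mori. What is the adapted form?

Substitution: /v/ → /d/, /ʔ/ → /b/, giving /dbʃaŋbʒilb/.
Under (C)(C)V, the unsyllabifiable consonants are /d/, /ŋ/, /l/, /b/ (no codas are permitted; onsets may contain at most 2 consonants).
Each unlicensed consonant becomes the onset of a new syllable: /d/ → /do/, /ŋ/ → /ŋo/, /l/ → /lo/, /b/ → /bo/.

dobʃaŋobʒilobo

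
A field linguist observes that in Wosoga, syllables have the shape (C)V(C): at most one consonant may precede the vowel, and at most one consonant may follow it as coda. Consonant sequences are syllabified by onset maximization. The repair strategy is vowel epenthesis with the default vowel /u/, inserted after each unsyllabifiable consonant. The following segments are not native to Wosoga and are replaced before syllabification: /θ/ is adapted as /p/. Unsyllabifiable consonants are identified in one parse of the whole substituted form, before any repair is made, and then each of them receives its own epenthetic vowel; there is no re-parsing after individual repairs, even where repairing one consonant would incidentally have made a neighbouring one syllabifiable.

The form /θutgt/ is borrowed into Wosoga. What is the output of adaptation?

putgutu

Substitution: /θ/ → /p/, giving /putgt/.
The consonants /g/, /t/ cannot be parsed into a legal (C)V(C) syllable (at most one coda consonant is licensed; onsets are limited to one consonant).
Epenthesis after each stranded consonant: /g/ → /gu/, /t/ → /tu/.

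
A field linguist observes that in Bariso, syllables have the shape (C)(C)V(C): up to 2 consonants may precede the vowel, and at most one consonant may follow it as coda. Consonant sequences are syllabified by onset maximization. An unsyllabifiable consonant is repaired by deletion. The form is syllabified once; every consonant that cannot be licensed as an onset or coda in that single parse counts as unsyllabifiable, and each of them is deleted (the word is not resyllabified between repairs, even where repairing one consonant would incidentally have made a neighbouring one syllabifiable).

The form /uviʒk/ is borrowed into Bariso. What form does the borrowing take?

The consonants /k/ cannot be parsed into a legal (C)(C)V(C) syllable (at most one coda consonant is licensed; onsets may contain at most 2 consonants).
Each unlicensed consonant is deleted: /k/.

uviʒ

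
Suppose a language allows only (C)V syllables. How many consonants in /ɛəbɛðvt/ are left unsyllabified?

3

Syllabifying with onset maximization leaves /ð/, /v/, /t/ stranded (no codas are permitted; onsets are limited to one consonant).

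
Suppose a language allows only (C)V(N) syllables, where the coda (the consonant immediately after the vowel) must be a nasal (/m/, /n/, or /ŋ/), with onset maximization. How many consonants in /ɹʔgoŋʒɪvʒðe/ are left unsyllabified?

The consonants /ɹ/, /ʔ/, /v/, /ʒ/ cannot be parsed into a legal (C)V(N) syllable (only a nasal (/m/, /n/, or /ŋ/) is licensed in coda position; onsets are limited to one consonant).

4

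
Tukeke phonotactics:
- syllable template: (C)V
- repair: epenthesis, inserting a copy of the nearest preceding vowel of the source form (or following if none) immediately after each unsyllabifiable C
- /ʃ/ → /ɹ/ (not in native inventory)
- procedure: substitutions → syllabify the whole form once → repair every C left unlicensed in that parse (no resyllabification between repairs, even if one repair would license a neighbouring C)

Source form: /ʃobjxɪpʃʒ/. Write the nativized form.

ɹobojoxɪpɪɹɪʒɪ

Substitution: /ʃ/ → /ɹ/, giving /ɹobjxɪpɹʒ/.
The consonants /b/, /j/, /p/, /ɹ/, /ʒ/ cannot be parsed into a legal (C)V syllable (no codas are permitted; onsets are limited to one consonant).
Epenthesis after each stranded consonant: /b/ → /bo/, /j/ → /jo/, /p/ → /pɪ/, /ɹ/ → /ɹɪ/, /ʒ/ → /ʒɪ/.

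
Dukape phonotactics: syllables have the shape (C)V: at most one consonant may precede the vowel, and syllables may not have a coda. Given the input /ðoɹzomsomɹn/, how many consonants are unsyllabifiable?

The consonants /ɹ/, /m/, /m/, /ɹ/, /n/ cannot be parsed into a legal (C)V syllable (no codas are permitted; onsets are limited to one consonant).

5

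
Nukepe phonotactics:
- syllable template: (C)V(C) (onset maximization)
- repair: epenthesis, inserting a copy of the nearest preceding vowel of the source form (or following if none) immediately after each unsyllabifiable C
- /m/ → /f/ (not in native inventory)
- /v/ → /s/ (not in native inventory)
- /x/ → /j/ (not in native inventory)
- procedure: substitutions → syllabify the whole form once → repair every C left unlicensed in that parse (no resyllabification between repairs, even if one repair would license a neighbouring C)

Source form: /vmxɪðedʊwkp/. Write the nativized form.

sɪfɪjɪðedʊwkʊpʊ

Substitution: /v/ → /s/, /m/ → /f/, /x/ → /j/, giving /sfjɪðedʊwkp/.
Under (C)V(C), the unsyllabifiable consonants are /s/, /f/, /k/, /p/ (at most one coda consonant is licensed; onsets are limited to one consonant).
Each unlicensed consonant becomes the onset of a new syllable: /s/ → /sɪ/, /f/ → /fɪ/, /k/ → /kʊ/, /p/ → /pʊ/.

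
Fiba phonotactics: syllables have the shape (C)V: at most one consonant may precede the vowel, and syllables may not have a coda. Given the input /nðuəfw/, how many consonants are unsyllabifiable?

3

Under (C)V, the unsyllabifiable consonants are /n/, /f/, /w/ (no codas are permitted; onsets are limited to one consonant).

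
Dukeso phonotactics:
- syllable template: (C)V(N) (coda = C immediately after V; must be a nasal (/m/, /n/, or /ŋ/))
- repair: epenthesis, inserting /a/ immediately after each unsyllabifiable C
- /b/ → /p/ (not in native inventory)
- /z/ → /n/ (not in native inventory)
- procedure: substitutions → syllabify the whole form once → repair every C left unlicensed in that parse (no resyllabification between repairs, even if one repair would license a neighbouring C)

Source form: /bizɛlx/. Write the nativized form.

Substitution: /b/ → /p/, /z/ → /n/, giving /pinɛlx/.
Under (C)V(N), the unsyllabifiable consonants are /l/, /x/ (only a nasal (/m/, /n/, or /ŋ/) is licensed in coda position; onsets are limited to one consonant).
Inserting the epenthetic vowel yields /l/ → /la/, /x/ → /xa/.

pinɛlaxa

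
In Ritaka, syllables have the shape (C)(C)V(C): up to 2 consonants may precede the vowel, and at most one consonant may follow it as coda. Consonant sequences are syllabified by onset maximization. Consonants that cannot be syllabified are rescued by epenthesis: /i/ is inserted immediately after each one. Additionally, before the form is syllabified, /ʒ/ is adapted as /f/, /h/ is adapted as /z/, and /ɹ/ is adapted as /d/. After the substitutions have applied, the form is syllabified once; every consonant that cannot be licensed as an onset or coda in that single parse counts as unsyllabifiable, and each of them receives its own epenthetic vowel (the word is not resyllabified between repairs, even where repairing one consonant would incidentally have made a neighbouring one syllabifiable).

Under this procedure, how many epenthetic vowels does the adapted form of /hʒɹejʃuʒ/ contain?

After substitution the input is /zfdejʃuf/.
The unsyllabifiable consonants are /z/; each receives one epenthetic vowel.

1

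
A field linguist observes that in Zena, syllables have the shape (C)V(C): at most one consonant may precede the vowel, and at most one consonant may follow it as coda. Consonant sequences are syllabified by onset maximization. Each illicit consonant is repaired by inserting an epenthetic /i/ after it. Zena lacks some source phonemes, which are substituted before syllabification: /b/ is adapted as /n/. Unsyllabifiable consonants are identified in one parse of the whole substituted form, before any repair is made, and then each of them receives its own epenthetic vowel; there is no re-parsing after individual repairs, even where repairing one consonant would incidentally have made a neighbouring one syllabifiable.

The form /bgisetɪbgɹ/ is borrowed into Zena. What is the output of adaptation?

Substitution: /b/ → /n/, giving /ngisetɪngɹ/.
Under (C)V(C), the unsyllabifiable consonants are /n/, /g/, /ɹ/ (at most one coda consonant is licensed; onsets are limited to one consonant).
Each unlicensed consonant becomes the onset of a new syllable: /n/ → /ni/, /g/ → /gi/, /ɹ/ → /ɹi/.

nigisetɪngiɹi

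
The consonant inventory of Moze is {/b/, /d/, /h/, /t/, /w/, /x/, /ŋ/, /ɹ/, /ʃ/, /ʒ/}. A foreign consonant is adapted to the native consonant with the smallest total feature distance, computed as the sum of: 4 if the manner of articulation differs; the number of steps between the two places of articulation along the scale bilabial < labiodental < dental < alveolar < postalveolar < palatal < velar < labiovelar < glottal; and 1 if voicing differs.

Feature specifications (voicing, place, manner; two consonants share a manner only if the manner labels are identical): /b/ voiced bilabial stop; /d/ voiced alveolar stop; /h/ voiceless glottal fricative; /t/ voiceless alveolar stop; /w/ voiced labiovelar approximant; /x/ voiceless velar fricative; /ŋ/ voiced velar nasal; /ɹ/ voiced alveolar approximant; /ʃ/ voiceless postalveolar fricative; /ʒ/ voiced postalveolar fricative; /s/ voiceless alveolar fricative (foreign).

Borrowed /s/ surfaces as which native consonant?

ʃ

/ʃ/ is closest: same manner (fricative), place distance 1 (alveolar→postalveolar), same voicing; total 1. Next closest is /ʒ/ at distance 2.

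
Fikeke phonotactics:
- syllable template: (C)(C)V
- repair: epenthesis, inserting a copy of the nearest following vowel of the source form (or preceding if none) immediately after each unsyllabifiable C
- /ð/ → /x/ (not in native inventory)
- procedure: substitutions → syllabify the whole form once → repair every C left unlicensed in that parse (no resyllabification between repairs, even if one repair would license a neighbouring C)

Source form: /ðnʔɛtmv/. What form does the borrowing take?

xɛnʔɛtɛmɛvɛ

Substitution: /ð/ → /x/, giving /xnʔɛtmv/.
Under (C)(C)V, the unsyllabifiable consonants are /x/, /t/, /m/, /v/ (no codas are permitted; onsets may contain at most 2 consonants).
Inserting the epenthetic vowel yields /x/ → /xɛ/, /t/ → /tɛ/, /m/ → /mɛ/, /v/ → /vɛ/.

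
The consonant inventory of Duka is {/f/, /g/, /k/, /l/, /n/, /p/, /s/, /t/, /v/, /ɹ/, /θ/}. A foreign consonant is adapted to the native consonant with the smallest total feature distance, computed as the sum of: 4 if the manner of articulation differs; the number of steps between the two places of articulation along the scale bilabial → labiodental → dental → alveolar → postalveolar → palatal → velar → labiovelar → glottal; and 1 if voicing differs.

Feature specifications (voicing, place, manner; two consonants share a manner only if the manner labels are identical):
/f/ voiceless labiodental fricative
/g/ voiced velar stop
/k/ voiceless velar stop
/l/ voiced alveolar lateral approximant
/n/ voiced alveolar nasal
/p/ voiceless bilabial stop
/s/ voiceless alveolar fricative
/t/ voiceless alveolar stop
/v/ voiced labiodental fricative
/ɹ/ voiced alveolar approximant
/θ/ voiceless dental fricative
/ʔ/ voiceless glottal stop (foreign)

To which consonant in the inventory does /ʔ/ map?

/k/ is closest: same manner (stop), place distance 2 (glottal→velar), same voicing; total 2. Next closest is /g/ at distance 3.

k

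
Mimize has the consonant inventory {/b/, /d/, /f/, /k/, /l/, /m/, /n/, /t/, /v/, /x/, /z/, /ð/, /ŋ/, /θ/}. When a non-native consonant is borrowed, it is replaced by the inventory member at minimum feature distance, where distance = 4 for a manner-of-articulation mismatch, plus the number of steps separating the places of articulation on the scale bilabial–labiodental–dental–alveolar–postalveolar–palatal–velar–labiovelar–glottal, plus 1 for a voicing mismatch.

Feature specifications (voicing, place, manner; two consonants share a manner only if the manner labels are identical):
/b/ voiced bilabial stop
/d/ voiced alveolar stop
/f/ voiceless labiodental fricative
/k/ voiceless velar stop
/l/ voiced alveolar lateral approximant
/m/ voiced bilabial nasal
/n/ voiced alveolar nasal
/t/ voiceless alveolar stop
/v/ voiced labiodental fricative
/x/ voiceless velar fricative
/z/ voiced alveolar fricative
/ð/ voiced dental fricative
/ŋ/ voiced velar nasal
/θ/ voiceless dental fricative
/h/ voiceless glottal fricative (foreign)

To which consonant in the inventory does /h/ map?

x

/x/ is closest: same manner (fricative), place distance 2 (glottal→velar), same voicing; total 2. Next closest is /k/ at distance 6.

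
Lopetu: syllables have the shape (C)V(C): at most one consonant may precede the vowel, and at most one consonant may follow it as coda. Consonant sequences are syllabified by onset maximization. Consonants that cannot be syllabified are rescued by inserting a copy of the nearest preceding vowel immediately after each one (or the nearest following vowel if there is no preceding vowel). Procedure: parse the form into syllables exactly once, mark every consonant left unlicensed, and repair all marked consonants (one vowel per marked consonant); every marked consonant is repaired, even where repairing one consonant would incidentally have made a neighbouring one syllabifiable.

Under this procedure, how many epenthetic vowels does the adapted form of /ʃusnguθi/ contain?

1

The unsyllabifiable consonants are /n/; each receives one epenthetic vowel.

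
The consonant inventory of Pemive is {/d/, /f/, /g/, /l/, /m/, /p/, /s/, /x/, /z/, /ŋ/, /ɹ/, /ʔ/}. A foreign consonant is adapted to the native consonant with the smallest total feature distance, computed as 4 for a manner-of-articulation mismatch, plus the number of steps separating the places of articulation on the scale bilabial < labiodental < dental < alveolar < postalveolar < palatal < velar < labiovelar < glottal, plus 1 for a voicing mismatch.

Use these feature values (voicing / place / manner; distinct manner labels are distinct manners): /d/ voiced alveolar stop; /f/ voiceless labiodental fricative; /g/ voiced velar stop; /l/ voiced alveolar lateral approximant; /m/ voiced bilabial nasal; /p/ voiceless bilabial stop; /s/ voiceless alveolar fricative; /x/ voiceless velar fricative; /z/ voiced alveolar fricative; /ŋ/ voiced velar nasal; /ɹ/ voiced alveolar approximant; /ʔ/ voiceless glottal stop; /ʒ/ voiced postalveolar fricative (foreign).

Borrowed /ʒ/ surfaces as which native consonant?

/z/ is closest: same manner (fricative), place distance 1 (postalveolar→alveolar), same voicing; total 1. Next closest is /s/ at distance 2.

z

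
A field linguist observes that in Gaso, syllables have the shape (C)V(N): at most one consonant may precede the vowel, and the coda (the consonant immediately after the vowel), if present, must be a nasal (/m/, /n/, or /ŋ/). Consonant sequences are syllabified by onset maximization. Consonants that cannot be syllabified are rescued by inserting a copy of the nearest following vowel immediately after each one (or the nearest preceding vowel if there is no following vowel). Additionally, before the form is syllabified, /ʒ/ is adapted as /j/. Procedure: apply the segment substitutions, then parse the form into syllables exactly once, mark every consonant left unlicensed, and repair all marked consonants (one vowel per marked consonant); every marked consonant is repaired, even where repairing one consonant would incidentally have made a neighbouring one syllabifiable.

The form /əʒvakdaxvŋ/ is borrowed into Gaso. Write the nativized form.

əjavakadaxavaŋa

Substitution: /ʒ/ → /j/, giving /əjvakdaxvŋ/.
Under (C)V(N), the unsyllabifiable consonants are /j/, /k/, /x/, /v/, /ŋ/ (only a nasal (/m/, /n/, or /ŋ/) is licensed in coda position; onsets are limited to one consonant).
Epenthesis after each stranded consonant: /j/ → /ja/, /k/ → /ka/, /x/ → /xa/, /v/ → /va/, /ŋ/ → /ŋa/.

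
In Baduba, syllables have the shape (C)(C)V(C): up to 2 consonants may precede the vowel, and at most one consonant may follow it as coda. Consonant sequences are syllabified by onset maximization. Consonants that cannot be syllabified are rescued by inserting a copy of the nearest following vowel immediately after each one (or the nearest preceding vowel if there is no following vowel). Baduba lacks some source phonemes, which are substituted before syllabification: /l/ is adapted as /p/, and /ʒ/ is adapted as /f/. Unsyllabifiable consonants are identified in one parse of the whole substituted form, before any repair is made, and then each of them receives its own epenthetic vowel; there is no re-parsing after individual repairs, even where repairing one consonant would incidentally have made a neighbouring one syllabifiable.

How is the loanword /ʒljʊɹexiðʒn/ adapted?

Substitution: /ʒ/ → /f/, /l/ → /p/, giving /fpjʊɹexiðfn/.
The consonants /f/, /f/, /n/ cannot be parsed into a legal (C)(C)V(C) syllable (at most one coda consonant is licensed; onsets may contain at most 2 consonants).
Each unlicensed consonant becomes the onset of a new syllable: /f/ → /fʊ/, /f/ → /fi/, /n/ → /ni/.

fʊpjʊɹexiðfini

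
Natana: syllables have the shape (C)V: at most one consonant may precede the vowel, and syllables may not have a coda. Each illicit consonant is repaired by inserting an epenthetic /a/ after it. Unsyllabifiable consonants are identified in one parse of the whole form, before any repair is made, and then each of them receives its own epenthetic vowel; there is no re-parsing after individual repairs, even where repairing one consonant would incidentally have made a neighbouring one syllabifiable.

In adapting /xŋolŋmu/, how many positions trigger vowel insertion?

The unsyllabifiable consonants are /x/, /l/, /ŋ/; each receives one epenthetic vowel.

3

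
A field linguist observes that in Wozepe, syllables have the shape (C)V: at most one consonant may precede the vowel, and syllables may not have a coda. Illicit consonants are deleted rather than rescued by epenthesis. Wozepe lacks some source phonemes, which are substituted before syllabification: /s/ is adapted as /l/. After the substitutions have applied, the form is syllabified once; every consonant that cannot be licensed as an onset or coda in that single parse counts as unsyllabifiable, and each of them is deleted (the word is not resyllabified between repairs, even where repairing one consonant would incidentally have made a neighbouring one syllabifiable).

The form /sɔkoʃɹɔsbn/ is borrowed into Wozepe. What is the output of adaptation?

Substitution: /s/ → /l/, giving /lɔkoʃɹɔlbn/.
Under (C)V, the unsyllabifiable consonants are /ʃ/, /l/, /b/, /n/ (no codas are permitted; onsets are limited to one consonant).
Deleting the stranded consonants removes /ʃ/, /l/, /b/, /n/.

lɔkoɹɔ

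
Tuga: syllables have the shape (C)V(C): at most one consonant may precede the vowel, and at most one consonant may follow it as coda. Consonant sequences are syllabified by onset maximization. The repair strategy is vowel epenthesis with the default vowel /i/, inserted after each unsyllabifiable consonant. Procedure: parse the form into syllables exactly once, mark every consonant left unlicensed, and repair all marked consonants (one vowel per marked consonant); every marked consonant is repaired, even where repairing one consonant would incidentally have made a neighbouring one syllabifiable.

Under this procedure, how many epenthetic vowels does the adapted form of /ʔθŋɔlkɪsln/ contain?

4

The unsyllabifiable consonants are /ʔ/, /θ/, /l/, /n/; each receives one epenthetic vowel.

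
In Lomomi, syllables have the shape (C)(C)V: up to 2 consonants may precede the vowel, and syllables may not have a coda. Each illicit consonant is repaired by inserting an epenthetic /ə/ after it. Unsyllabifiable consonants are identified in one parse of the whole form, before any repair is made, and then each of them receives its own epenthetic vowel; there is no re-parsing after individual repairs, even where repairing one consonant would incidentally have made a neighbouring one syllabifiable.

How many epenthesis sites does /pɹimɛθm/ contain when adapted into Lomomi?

2

The unsyllabifiable consonants are /θ/, /m/; each receives one epenthetic vowel.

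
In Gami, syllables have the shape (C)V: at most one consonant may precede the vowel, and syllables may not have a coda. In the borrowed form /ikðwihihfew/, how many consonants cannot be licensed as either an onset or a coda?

Under (C)V, the unsyllabifiable consonants are /k/, /ð/, /h/, /w/ (no codas are permitted; onsets are limited to one consonant).

4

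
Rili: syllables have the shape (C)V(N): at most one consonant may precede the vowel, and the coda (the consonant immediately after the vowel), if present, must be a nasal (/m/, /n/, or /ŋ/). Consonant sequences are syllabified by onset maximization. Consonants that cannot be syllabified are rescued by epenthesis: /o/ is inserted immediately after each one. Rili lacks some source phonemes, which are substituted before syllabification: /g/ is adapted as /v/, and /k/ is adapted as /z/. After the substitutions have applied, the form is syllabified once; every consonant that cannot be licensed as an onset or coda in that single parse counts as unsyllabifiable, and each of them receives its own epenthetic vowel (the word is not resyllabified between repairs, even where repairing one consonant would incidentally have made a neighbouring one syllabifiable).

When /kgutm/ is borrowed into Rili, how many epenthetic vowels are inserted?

3

After substitution the input is /zvutm/.
The unsyllabifiable consonants are /z/, /t/, /m/; each receives one epenthetic vowel.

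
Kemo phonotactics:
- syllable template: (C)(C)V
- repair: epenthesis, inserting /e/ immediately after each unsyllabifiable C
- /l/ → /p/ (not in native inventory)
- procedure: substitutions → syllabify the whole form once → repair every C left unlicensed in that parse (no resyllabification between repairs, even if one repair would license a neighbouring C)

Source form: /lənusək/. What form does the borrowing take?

pənusəke

Substitution: /l/ → /p/, giving /pənusək/.
The consonants /k/ cannot be parsed into a legal (C)(C)V syllable (no codas are permitted; onsets may contain at most 2 consonants).
Epenthesis after each stranded consonant: /k/ → /ke/.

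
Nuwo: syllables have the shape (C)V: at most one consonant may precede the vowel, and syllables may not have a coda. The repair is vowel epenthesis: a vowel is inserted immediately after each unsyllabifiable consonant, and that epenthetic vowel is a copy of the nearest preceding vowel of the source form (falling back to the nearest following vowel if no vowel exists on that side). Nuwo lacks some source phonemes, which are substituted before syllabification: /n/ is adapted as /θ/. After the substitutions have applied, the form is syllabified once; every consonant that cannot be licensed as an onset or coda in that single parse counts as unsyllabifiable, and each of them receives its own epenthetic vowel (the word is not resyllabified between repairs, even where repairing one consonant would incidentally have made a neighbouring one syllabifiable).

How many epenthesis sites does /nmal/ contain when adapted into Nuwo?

After substitution the input is /θmal/.
The unsyllabifiable consonants are /θ/, /l/; each receives one epenthetic vowel.

2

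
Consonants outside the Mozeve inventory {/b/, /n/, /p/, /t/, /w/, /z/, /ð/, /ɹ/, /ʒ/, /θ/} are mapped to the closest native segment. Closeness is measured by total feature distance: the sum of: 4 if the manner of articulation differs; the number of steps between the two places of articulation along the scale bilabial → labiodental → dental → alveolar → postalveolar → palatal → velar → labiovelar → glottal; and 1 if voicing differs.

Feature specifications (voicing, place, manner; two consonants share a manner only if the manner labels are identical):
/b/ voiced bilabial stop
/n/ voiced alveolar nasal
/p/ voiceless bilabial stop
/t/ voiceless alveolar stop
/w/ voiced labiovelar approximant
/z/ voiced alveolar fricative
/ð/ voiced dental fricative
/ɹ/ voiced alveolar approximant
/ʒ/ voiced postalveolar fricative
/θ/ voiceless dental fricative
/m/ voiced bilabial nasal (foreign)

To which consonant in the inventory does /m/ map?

/n/ is closest: same manner (nasal), place distance 3 (bilabial→alveolar), same voicing; total 3. Next closest is /b/ at distance 4.

n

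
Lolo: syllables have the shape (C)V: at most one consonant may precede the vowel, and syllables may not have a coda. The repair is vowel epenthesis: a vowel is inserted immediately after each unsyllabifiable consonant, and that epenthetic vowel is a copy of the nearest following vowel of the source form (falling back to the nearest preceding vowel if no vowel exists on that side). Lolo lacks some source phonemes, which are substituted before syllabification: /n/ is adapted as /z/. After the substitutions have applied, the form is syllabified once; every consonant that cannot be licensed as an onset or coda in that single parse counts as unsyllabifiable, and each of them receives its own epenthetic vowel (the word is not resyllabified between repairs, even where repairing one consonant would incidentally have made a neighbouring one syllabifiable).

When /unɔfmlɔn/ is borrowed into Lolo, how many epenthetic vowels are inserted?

3

After substitution the input is /uzɔfmlɔz/.
The unsyllabifiable consonants are /f/, /m/, /z/; each receives one epenthetic vowel.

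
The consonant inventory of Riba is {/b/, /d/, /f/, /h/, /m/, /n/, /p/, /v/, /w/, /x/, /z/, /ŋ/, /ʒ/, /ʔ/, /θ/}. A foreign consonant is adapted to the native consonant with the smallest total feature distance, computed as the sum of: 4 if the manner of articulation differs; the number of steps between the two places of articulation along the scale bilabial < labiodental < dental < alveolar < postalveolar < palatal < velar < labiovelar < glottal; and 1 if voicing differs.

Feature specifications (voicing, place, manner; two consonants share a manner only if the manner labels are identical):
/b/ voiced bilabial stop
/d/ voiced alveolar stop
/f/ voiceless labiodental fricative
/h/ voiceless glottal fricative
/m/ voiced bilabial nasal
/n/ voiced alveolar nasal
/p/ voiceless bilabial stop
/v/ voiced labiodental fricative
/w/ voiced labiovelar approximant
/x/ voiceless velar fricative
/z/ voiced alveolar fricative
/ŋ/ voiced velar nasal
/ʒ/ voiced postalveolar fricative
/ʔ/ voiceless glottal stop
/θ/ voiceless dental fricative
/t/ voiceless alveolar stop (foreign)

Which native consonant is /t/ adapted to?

/d/ is closest: same manner (stop), place distance 0 (alveolar→alveolar), voicing differs (+1); total 1. Next closest is /p/ at distance 3.

d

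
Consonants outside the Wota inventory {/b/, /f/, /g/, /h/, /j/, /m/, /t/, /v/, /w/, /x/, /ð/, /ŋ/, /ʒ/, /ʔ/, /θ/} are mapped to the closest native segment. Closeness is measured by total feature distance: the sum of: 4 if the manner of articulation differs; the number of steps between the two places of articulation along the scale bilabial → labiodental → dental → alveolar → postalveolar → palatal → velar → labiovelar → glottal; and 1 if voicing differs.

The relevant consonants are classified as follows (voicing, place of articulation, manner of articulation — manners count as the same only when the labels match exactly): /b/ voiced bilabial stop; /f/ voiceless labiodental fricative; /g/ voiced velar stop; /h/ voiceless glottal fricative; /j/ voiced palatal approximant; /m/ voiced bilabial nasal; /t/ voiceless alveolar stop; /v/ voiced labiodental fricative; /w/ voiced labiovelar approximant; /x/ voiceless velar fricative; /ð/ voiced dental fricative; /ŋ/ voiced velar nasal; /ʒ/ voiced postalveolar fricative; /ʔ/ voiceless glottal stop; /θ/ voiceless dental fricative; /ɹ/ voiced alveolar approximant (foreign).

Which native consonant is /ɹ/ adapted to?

/j/ is closest: same manner (approximant), place distance 2 (alveolar→palatal), same voicing; total 2. Next closest is /w/ at distance 4.

j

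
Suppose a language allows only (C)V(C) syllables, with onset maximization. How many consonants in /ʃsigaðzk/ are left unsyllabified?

3

Under (C)V(C), the unsyllabifiable consonants are /ʃ/, /z/, /k/ (at most one coda consonant is licensed; onsets are limited to one consonant).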